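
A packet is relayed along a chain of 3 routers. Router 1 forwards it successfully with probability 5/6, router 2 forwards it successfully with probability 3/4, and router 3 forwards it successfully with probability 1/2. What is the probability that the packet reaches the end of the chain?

Multiplying along the chain,
P = 5/6 × 3/4 × 1/2 = 15/48 = 5/16.

5/16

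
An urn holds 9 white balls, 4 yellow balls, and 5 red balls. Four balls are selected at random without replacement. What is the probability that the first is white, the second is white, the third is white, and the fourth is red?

7/204

Chain rule:
P = 9/18 × 8/17 × 7/16 × 5/15 = 2520/73440 = 7/204.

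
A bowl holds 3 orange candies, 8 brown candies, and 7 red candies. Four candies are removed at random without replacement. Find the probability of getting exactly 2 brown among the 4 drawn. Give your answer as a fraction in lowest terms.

One ordering (brown drawn first) has probability 8/18 × 7/17 × 10/16 × 9/15 = 5040/73440 = 7/102.
There are C(4,2) = 6 such orderings, each equally likely, so P = 6 × 7/102 = 7/17.

7/17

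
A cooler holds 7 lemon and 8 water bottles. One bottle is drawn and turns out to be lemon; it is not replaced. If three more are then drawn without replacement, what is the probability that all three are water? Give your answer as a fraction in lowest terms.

2/13

After the first draw, 8 of the remaining 14 bottles are water.
P = 8/14 × 7/13 × 6/12 = 336/2184 = 2/13.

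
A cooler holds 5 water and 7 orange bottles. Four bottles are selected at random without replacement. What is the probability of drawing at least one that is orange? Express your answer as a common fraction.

98/99

P(no orange) = 5/12 × 4/11 × 3/10 × 2/9 = 120/11880 = 1/99.
P(at least one) = 1 − 1/99 = 98/99.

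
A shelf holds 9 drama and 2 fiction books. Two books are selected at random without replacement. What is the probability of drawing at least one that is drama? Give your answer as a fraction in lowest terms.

P(no drama) = 2/11 × 1/10 = 2/110 = 1/55.
P(at least one) = 1 − 1/55 = 54/55.

54/55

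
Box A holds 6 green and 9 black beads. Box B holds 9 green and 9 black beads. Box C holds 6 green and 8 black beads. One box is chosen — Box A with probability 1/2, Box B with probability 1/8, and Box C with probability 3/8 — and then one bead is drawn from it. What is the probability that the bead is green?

237/560

From Box A: P(green) = 6/15.
From Box B: P(green) = 9/18.
From Box C: P(green) = 6/14.
Total probability = (1/2)(6/15) + (1/8)(9/18) + (3/8)(6/14) = 237/560.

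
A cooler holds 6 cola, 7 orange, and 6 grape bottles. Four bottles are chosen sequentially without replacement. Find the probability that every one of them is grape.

5/1292

P(all grape) = 6/19 × 5/18 × 4/17 × 3/16 = 360/93024 = 5/1292.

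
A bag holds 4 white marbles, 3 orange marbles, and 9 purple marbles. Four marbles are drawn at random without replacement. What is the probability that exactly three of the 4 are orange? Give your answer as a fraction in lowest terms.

1/140

One ordering (orange drawn first) has probability 3/16 × 2/15 × 1/14 × 13/13 = 78/43680 = 1/560.
There are C(4,3) = 4 such orderings, each equally likely, so P = 4 × 1/560 = 1/140.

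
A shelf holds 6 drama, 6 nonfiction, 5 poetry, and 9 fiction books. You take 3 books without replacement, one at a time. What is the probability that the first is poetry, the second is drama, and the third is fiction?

9/520

Chain rule:
P = 5/26 × 6/25 × 9/24 = 270/15600 = 9/520.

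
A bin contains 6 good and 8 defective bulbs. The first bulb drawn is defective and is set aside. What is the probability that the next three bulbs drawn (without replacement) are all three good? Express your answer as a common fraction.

10/143

After the first draw, 6 of the remaining 13 bulbs are good.
P = 6/13 × 5/12 × 4/11 = 120/1716 = 10/143.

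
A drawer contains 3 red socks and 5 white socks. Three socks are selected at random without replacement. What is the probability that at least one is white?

55/56

P(no white) = 3/8 × 2/7 × 1/6 = 6/336 = 1/56.
P(at least one) = 1 − 1/56 = 55/56.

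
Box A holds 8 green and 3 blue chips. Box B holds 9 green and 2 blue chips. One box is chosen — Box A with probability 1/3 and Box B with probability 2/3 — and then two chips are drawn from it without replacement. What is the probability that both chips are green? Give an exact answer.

20/33

From Box A: P(both green) = (8/11)(7/10) = 28/55.
From Box B: P(both green) = (9/11)(8/10) = 36/55.
Total probability = (1/3)(28/55) + (2/3)(36/55) = 20/33.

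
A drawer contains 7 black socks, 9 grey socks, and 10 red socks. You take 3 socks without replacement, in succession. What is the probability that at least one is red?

P(no red) = 16/26 × 15/25 × 14/24 = 3360/15600 = 14/65.
P(at least one) = 1 − 14/65 = 51/65.

51/65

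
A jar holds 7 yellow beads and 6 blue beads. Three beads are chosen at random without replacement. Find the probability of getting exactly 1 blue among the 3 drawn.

One ordering (blue drawn first) has probability 6/13 × 7/12 × 6/11 = 252/1716 = 21/143.
There are C(3,1) = 3 such orderings, each equally likely, so P = 3 × 21/143 = 63/143.

63/143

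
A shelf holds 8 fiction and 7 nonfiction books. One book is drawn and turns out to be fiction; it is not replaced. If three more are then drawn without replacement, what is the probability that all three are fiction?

After the first draw, 7 of the remaining 14 books are fiction.
P = 7/14 × 6/13 × 5/12 = 210/2184 = 5/52.

5/52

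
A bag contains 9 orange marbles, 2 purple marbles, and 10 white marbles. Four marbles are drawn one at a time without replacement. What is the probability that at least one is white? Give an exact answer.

P(no white) = 11/21 × 10/20 × 9/19 × 8/18 = 7920/143640 = 22/399.
P(at least one) = 1 − 22/399 = 377/399.

377/399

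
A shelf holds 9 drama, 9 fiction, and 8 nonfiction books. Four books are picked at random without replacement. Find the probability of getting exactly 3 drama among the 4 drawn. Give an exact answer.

One ordering (drama drawn first) has probability 9/26 × 8/25 × 7/24 × 17/23 = 8568/358800 = 357/14950.
There are C(4,3) = 4 such orderings, each equally likely, so P = 4 × 357/14950 = 714/7475.

714/7475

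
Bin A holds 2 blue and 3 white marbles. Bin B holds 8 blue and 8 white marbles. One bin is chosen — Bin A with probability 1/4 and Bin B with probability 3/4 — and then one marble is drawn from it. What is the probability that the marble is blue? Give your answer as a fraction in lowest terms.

19/40

From Bin A: P(blue) = 2/5.
From Bin B: P(blue) = 8/16.
Total probability = (1/4)(2/5) + (3/4)(8/16) = 19/40.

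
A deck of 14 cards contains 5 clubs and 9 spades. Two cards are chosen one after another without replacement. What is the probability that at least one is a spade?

81/91

P(no spades) = 5/14 × 4/13 = 20/182 = 10/91.
P(at least one) = 1 − 10/91 = 81/91.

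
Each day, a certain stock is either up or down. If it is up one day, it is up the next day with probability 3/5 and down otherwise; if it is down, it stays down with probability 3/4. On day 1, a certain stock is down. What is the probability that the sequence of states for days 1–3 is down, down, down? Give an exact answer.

Day 1 is given. For each transition, use the conditional probability from the current state:
P(down | down) = 3/4; P(down | down) = 3/4.
P = 3/4 × 3/4 = 9/16.

9/16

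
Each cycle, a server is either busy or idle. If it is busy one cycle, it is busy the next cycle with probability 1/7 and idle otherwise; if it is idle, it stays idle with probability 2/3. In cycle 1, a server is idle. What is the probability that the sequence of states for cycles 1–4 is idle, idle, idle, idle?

Cycle 1 is given. For each transition, use the conditional probability from the current state:
P(idle | idle) = 2/3; P(idle | idle) = 2/3; P(idle | idle) = 2/3.
P = 2/3 × 2/3 × 2/3 = 8/27.

8/27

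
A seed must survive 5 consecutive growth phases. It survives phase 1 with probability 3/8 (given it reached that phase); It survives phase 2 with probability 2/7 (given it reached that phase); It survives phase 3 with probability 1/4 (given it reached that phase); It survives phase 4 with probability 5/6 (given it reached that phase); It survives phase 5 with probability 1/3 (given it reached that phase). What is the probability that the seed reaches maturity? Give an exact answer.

5/672

The events are sequential, so multiply the conditional probabilities:
P = 3/8 × 2/7 × 1/4 × 5/6 × 1/3 = 30/4032 = 5/672.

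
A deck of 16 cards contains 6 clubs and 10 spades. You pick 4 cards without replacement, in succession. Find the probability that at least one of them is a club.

P(no clubs) = 10/16 × 9/15 × 8/14 × 7/13 = 5040/43680 = 3/26.
P(at least one) = 1 − 3/26 = 23/26.

23/26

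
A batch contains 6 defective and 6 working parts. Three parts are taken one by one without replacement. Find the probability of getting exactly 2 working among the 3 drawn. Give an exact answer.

9/22

One ordering (working drawn first) has probability 6/12 × 5/11 × 6/10 = 180/1320 = 3/22.
There are C(3,2) = 3 such orderings, each equally likely, so P = 3 × 3/22 = 9/22.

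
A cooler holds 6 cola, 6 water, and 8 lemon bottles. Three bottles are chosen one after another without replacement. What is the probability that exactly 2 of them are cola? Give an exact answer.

One ordering (cola drawn first) has probability 6/20 × 5/19 × 14/18 = 420/6840 = 7/114.
There are C(3,2) = 3 such orderings, each equally likely, so P = 3 × 7/114 = 7/38.

7/38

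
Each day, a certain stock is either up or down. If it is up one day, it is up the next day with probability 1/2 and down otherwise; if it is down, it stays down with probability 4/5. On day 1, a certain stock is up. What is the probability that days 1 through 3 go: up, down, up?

1/10

Day 1 is given. For each transition, use the conditional probability from the current state:
P(down | up) = 1/2; P(up | down) = 1/5.
P = 1/2 × 1/5 = 1/10.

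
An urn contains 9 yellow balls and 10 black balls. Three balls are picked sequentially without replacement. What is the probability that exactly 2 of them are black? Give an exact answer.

One ordering (black drawn first) has probability 10/19 × 9/18 × 9/17 = 810/5814 = 45/323.
There are C(3,2) = 3 such orderings, each equally likely, so P = 3 × 45/323 = 135/323.

135/323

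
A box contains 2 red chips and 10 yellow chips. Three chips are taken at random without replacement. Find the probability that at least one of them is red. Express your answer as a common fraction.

P(no red) = 10/12 × 9/11 × 8/10 = 720/1320 = 6/11.
P(at least one) = 1 − 6/11 = 5/11.

5/11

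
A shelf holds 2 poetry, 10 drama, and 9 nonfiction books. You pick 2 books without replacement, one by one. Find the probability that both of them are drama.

3/14

P(every draw is drama) = 10/21 × 9/20 = 90/420 = 3/14.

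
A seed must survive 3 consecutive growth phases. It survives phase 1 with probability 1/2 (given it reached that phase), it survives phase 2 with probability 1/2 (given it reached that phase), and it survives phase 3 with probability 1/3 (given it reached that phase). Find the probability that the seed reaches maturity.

1/12

Multiplying along the chain,
P = 1/2 × 1/2 × 1/3 = 1/12.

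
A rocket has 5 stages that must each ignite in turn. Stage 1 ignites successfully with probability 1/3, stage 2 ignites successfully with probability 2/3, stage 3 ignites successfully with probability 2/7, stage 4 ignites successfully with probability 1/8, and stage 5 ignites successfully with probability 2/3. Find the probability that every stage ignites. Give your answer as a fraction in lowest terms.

1/189

Multiplying along the chain,
P = 1/3 × 2/3 × 2/7 × 1/8 × 2/3 = 8/1512 = 1/189.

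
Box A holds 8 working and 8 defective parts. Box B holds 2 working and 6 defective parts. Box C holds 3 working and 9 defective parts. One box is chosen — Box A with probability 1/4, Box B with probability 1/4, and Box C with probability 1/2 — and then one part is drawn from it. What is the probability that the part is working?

5/16

From Box A: P(working) = 8/16.
From Box B: P(working) = 2/8.
From Box C: P(working) = 3/12.
Total probability = (1/4)(8/16) + (1/4)(2/8) + (1/2)(3/12) = 5/16.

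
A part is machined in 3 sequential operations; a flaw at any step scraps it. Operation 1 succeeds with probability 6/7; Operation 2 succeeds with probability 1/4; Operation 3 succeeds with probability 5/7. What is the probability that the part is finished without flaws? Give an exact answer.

15/98

Multiplying along the chain,
P = 6/7 × 1/4 × 5/7 = 30/196 = 15/98.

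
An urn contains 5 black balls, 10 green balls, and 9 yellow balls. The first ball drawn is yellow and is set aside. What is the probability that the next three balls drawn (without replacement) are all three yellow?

With the first ball removed, 8 yellow remain out of 23.
P = 8/23 × 7/22 × 6/21 = 336/10626 = 8/253.

8/253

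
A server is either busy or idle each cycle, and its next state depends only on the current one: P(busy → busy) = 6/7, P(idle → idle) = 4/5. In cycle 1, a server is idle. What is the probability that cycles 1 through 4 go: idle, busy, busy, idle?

Cycle 1 is given. For each transition, use the conditional probability from the current state:
P(busy | idle) = 1/5; P(busy | busy) = 6/7; P(idle | busy) = 1/7.
P = 1/5 × 6/7 × 1/7 = 6/245.

6/245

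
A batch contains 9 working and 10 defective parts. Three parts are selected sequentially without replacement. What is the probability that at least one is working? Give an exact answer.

283/323

P(no working) = 10/19 × 9/18 × 8/17 = 720/5814 = 40/323.
P(at least one) = 1 − 40/323 = 283/323.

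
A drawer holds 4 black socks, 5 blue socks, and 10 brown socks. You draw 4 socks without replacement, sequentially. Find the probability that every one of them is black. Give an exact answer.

1/3876

P = 4/19 × 3/18 × 2/17 × 1/16 = 24/93024 = 1/3876.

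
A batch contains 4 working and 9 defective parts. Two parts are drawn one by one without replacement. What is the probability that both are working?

1/13

P(every draw is working) = 4/13 × 3/12 = 12/156 = 1/13.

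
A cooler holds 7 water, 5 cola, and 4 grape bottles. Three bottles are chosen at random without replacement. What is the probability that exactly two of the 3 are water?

One ordering (water drawn first) has probability 7/16 × 6/15 × 9/14 = 378/3360 = 9/80.
There are C(3,2) = 3 such orderings, each equally likely, so P = 3 × 9/80 = 27/80.

27/80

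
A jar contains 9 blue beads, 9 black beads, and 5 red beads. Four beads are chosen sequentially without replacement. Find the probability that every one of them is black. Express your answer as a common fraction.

18/1265

P = 9/23 × 8/22 × 7/21 × 6/20 = 3024/212520 = 18/1265.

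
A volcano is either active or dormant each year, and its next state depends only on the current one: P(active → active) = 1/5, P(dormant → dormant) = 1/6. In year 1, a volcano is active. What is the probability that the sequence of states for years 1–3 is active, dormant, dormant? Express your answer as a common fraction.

Year 1 is given. For each transition, use the conditional probability from the current state:
P(dormant | active) = 4/5; P(dormant | dormant) = 1/6.
P = 4/5 × 1/6 = 4/30 = 2/15.

2/15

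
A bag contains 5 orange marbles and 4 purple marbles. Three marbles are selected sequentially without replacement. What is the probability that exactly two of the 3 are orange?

10/21

One ordering (orange drawn first) has probability 5/9 × 4/8 × 4/7 = 80/504 = 10/63.
There are C(3,2) = 3 such orderings, each equally likely, so P = 3 × 10/63 = 10/21.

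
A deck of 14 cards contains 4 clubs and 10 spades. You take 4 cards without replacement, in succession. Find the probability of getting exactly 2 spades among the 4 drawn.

270/1001

One ordering (spades drawn first) has probability 10/14 × 9/13 × 4/12 × 3/11 = 1080/24024 = 45/1001.
There are C(4,2) = 6 such orderings, each equally likely, so P = 6 × 45/1001 = 270/1001.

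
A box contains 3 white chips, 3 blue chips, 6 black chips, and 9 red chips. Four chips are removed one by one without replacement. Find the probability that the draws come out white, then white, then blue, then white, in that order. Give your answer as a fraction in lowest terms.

1/7980

Each draw changes the counts, so multiply the conditional probabilities along the sequence:
P = 3/21 × 2/20 × 3/19 × 1/18 = 18/143640 = 1/7980.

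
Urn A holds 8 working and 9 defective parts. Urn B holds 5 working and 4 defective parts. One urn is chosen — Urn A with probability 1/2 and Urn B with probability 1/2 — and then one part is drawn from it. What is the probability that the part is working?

157/306

From Urn A: P(working) = 8/17.
From Urn B: P(working) = 5/9.
Total probability = (1/2)(8/17) + (1/2)(5/9) = 157/306.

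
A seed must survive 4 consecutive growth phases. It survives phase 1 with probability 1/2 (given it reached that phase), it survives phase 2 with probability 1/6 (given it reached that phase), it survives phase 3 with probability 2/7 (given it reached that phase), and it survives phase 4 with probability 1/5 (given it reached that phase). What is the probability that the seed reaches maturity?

Multiplying along the chain,
P = 1/2 × 1/6 × 2/7 × 1/5 = 2/420 = 1/210.

1/210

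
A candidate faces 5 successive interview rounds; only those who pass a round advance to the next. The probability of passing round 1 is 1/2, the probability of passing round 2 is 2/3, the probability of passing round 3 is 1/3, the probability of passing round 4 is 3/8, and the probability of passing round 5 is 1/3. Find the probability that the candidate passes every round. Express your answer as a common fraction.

1/72

The events are sequential, so multiply the conditional probabilities:
P = 1/2 × 2/3 × 1/3 × 3/8 × 1/3 = 6/432 = 1/72.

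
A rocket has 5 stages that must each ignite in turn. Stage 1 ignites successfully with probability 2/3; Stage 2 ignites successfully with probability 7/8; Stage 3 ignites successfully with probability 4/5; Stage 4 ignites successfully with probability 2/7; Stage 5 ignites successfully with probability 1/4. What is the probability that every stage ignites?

Multiplying along the chain,
P = 2/3 × 7/8 × 4/5 × 2/7 × 1/4 = 112/3360 = 1/30.

1/30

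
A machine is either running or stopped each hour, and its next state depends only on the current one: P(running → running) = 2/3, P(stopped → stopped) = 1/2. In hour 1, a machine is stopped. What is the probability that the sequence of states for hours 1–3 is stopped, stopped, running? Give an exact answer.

1/4

Hour 1 is given. For each transition, use the conditional probability from the current state:
P(stopped | stopped) = 1/2; P(running | stopped) = 1/2.
P = 1/2 × 1/2 = 1/4.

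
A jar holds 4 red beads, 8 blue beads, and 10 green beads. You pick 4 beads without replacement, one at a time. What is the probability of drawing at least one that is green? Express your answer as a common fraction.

124/133

P(no green) = 12/22 × 11/21 × 10/20 × 9/19 = 11880/175560 = 9/133.
P(at least one) = 1 − 9/133 = 124/133.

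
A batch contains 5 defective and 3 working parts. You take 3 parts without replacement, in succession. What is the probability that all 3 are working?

1/56

P(all working) = 3/8 × 2/7 × 1/6 = 6/336 = 1/56.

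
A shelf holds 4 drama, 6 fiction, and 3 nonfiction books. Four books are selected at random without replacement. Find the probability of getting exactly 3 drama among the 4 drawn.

One ordering (drama drawn first) has probability 4/13 × 3/12 × 2/11 × 9/10 = 216/17160 = 9/715.
There are C(4,3) = 4 such orderings, each equally likely, so P = 4 × 9/715 = 36/715.

36/715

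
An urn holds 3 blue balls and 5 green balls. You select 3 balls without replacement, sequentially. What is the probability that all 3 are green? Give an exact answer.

P(every draw is green) = 5/8 × 4/7 × 3/6 = 60/336 = 5/28.

5/28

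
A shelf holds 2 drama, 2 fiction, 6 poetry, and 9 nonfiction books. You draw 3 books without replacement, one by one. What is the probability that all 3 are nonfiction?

P = 9/19 × 8/18 × 7/17 = 504/5814 = 28/323.

28/323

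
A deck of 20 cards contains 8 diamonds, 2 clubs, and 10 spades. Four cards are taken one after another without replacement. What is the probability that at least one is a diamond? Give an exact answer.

290/323

P(no diamonds) = 12/20 × 11/19 × 10/18 × 9/17 = 11880/116280 = 33/323.
P(at least one) = 1 − 33/323 = 290/323.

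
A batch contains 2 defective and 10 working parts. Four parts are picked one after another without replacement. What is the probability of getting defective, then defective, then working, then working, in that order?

1/66

Chain rule:
P = 2/12 × 1/11 × 10/10 × 9/9 = 180/11880 = 1/66.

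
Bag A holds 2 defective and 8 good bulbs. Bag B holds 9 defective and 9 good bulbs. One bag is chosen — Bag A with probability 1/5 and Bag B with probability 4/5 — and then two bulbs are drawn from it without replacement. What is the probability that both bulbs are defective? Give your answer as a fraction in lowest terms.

From Bag A: P(both defective) = (2/10)(1/9) = 1/45.
From Bag B: P(both defective) = (9/18)(8/17) = 4/17.
Total probability = (1/5)(1/45) + (4/5)(4/17) = 737/3825.

737/3825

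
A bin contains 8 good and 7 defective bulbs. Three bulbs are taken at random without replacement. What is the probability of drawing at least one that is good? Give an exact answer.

P(no good) = 7/15 × 6/14 × 5/13 = 210/2730 = 1/13.
P(at least one) = 1 − 1/13 = 12/13.

12/13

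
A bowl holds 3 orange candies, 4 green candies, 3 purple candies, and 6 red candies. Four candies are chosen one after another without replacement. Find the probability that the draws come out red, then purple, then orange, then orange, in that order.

9/3640

Each draw changes the counts, so multiply the conditional probabilities along the sequence:
P = 6/16 × 3/15 × 3/14 × 2/13 = 108/43680 = 9/3640.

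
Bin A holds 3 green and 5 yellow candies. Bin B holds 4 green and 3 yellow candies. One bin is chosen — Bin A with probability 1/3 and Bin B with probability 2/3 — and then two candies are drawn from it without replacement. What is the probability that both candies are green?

19/84

From Bin A: P(both green) = (3/8)(2/7) = 3/28.
From Bin B: P(both green) = (4/7)(3/6) = 2/7.
Total probability = (1/3)(3/28) + (2/3)(2/7) = 19/84.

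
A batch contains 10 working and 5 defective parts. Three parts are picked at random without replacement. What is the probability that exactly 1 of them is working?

20/91

One ordering (working drawn first) has probability 10/15 × 5/14 × 4/13 = 200/2730 = 20/273.
There are C(3,1) = 3 such orderings, each equally likely, so P = 3 × 20/273 = 20/91.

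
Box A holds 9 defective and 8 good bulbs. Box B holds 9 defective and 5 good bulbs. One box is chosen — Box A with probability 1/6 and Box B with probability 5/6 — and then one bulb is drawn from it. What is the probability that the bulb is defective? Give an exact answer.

From Box A: P(defective) = 9/17.
From Box B: P(defective) = 9/14.
Total probability = (1/6)(9/17) + (5/6)(9/14) = 297/476.

297/476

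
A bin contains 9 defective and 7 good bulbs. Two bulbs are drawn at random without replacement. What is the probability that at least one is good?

7/10

P(no good) = 9/16 × 8/15 = 72/240 = 3/10.
P(at least one) = 1 − 3/10 = 7/10.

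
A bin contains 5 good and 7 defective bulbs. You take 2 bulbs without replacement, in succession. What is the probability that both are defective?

7/22

P(all defective) = 7/12 × 6/11 = 42/132 = 7/22.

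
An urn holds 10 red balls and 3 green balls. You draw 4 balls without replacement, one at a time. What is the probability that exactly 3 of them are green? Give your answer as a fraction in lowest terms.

One ordering (green drawn first) has probability 3/13 × 2/12 × 1/11 × 10/10 = 60/17160 = 1/286.
There are C(4,3) = 4 such orderings, each equally likely, so P = 4 × 1/286 = 2/143.

2/143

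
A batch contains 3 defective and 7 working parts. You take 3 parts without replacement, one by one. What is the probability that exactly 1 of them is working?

One ordering (working drawn first) has probability 7/10 × 3/9 × 2/8 = 42/720 = 7/120.
There are C(3,1) = 3 such orderings, each equally likely, so P = 3 × 7/120 = 7/40.

7/40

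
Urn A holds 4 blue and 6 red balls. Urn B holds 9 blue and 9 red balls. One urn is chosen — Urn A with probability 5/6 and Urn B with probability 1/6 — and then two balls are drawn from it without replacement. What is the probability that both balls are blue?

23/153

From Urn A: P(both blue) = (4/10)(3/9) = 2/15.
From Urn B: P(both blue) = (9/18)(8/17) = 4/17.
Total probability = (5/6)(2/15) + (1/6)(4/17) = 23/153.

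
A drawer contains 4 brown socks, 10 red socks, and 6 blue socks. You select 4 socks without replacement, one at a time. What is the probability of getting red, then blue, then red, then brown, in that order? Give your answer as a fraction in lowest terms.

Each draw changes the counts, so multiply the conditional probabilities along the sequence:
P = 10/20 × 6/19 × 9/18 × 4/17 = 2160/116280 = 6/323.

6/323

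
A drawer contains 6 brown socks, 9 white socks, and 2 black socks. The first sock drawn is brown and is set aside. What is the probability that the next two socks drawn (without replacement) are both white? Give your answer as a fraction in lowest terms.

3/10

With the first sock removed, 9 white remain out of 16.
P = 9/16 × 8/15 = 72/240 = 3/10.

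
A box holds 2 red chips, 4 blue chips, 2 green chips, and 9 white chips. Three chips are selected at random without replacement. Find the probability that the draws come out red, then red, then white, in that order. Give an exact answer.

Chain rule:
P = 2/17 × 1/16 × 9/15 = 18/4080 = 3/680.

3/680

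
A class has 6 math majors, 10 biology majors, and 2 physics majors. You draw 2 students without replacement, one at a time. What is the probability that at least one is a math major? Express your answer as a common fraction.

P(no math majors) = 12/18 × 11/17 = 132/306 = 22/51.
P(at least one) = 1 − 22/51 = 29/51.

29/51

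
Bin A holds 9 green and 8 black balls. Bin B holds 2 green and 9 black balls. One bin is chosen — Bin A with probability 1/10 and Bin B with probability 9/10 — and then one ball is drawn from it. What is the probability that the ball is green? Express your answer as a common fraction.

81/374

From Bin A: P(green) = 9/17.
From Bin B: P(green) = 2/11.
Total probability = (1/10)(9/17) + (9/10)(2/11) = 81/374.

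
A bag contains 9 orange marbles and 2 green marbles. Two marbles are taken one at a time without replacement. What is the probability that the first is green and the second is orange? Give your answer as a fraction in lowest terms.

Each draw changes the counts, so multiply the conditional probabilities along the sequence:
P = 2/11 × 9/10 = 18/110 = 9/55.

9/55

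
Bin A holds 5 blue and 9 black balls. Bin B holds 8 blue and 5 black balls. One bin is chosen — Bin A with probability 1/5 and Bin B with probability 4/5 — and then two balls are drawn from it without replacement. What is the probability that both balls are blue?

From Bin A: P(both blue) = (5/14)(4/13) = 10/91.
From Bin B: P(both blue) = (8/13)(7/12) = 14/39.
Total probability = (1/5)(10/91) + (4/5)(14/39) = 422/1365.

422/1365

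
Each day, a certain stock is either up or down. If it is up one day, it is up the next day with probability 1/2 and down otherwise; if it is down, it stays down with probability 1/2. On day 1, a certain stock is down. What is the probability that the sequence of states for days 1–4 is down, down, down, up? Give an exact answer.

1/8

Day 1 is given. For each transition, use the conditional probability from the current state:
P(down | down) = 1/2; P(down | down) = 1/2; P(up | down) = 1/2.
P = 1/2 × 1/2 × 1/2 = 1/8.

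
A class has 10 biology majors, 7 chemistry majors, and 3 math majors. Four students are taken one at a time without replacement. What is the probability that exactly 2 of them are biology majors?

One ordering (biology majors drawn first) has probability 10/20 × 9/19 × 10/18 × 9/17 = 8100/116280 = 45/646.
There are C(4,2) = 6 such orderings, each equally likely, so P = 6 × 45/646 = 135/323.

135/323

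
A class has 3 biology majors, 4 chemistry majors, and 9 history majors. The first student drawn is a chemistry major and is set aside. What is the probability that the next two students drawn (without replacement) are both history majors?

12/35

After the first draw, 9 of the remaining 15 students are history majors.
P = 9/15 × 8/14 = 72/210 = 12/35.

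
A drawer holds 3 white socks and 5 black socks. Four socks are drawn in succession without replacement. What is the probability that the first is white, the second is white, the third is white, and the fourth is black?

Each draw changes the counts, so multiply the conditional probabilities along the sequence:
P = 3/8 × 2/7 × 1/6 × 5/5 = 30/1680 = 1/56.

1/56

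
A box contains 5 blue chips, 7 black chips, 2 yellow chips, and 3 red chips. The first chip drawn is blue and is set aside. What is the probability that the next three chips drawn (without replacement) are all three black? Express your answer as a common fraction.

After the first draw, 7 of the remaining 16 chips are black.
P = 7/16 × 6/15 × 5/14 = 210/3360 = 1/16.

1/16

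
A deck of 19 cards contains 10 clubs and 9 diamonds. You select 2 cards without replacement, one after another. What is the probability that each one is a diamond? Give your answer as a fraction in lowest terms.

4/19

P = 9/19 × 8/18 = 72/342 = 4/19.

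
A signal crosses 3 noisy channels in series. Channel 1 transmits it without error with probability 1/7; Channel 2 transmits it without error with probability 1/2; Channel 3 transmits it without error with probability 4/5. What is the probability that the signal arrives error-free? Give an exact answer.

2/35

The events are sequential, so multiply the conditional probabilities:
P = 1/7 × 1/2 × 4/5 = 4/70 = 2/35.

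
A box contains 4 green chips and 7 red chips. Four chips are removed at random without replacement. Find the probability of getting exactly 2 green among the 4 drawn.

One ordering (green drawn first) has probability 4/11 × 3/10 × 7/9 × 6/8 = 504/7920 = 7/110.
There are C(4,2) = 6 such orderings, each equally likely, so P = 6 × 7/110 = 21/55.

21/55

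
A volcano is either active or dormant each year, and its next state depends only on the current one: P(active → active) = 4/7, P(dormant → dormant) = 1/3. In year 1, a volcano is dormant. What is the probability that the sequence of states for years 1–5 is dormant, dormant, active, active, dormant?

8/147

Year 1 is given. For each transition, use the conditional probability from the current state:
P(dormant | dormant) = 1/3; P(active | dormant) = 2/3; P(active | active) = 4/7; P(dormant | active) = 3/7.
P = 1/3 × 2/3 × 4/7 × 3/7 = 24/441 = 8/147.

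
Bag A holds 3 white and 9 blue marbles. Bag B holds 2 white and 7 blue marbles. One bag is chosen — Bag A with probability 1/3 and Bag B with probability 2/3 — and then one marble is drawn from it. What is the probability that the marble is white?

25/108

From Bag A: P(white) = 3/12.
From Bag B: P(white) = 2/9.
Total probability = (1/3)(3/12) + (2/3)(2/9) = 25/108.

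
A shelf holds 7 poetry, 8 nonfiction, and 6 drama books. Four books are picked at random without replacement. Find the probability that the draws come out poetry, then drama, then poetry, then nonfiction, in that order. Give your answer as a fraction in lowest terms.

4/285

Each draw changes the counts, so multiply the conditional probabilities along the sequence:
P = 7/21 × 6/20 × 6/19 × 8/18 = 2016/143640 = 4/285.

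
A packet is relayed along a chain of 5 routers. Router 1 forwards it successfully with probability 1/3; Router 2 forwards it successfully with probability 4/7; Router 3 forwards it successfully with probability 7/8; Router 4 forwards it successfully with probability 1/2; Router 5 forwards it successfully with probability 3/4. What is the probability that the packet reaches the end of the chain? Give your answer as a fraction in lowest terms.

1/16

The events are sequential, so multiply the conditional probabilities:
P = 1/3 × 4/7 × 7/8 × 1/2 × 3/4 = 84/1344 = 1/16.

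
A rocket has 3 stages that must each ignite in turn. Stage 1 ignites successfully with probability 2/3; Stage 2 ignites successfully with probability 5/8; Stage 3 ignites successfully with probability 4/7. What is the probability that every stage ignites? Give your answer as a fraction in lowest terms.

Multiplying along the chain,
P = 2/3 × 5/8 × 4/7 = 40/168 = 5/21.

5/21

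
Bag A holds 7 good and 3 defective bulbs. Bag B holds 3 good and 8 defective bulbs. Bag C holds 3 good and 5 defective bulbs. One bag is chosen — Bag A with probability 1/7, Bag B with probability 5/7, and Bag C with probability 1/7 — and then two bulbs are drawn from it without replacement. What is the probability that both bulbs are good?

3911/32340

From Bag A: P(both good) = (7/10)(6/9) = 7/15.
From Bag B: P(both good) = (3/11)(2/10) = 3/55.
From Bag C: P(both good) = (3/8)(2/7) = 3/28.
Total probability = (1/7)(7/15) + (5/7)(3/55) + (1/7)(3/28) = 3911/32340.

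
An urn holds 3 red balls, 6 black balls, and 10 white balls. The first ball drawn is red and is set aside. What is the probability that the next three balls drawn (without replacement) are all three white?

5/34

After the first draw, 10 of the remaining 18 balls are white.
P = 10/18 × 9/17 × 8/16 = 720/4896 = 5/34.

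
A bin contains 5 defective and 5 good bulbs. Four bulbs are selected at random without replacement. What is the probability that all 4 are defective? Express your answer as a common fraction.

P = 5/10 × 4/9 × 3/8 × 2/7 = 120/5040 = 1/42.

1/42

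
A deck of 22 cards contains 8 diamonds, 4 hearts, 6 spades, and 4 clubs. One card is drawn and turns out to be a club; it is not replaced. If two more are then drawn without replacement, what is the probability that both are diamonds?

2/15

With the first card removed, 8 diamonds remain out of 21.
P = 8/21 × 7/20 = 56/420 = 2/15.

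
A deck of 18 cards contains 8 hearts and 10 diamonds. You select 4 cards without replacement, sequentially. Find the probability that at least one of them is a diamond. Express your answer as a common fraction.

P(no diamonds) = 8/18 × 7/17 × 6/16 × 5/15 = 1680/73440 = 7/306.
P(at least one) = 1 − 7/306 = 299/306.

299/306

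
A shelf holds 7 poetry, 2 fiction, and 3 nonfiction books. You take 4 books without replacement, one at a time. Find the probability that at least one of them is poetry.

P(no poetry) = 5/12 × 4/11 × 3/10 × 2/9 = 120/11880 = 1/99.
P(at least one) = 1 − 1/99 = 98/99.

98/99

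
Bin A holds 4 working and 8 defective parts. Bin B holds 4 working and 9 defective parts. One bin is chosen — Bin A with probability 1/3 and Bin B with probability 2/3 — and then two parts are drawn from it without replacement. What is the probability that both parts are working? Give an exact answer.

From Bin A: P(both working) = (4/12)(3/11) = 1/11.
From Bin B: P(both working) = (4/13)(3/12) = 1/13.
Total probability = (1/3)(1/11) + (2/3)(1/13) = 35/429.

35/429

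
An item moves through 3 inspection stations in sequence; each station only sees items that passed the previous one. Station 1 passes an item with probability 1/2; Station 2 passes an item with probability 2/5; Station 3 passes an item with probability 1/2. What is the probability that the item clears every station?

1/10

Each stage is reached only if all earlier stages succeed, so
P = 1/2 × 2/5 × 1/2 = 2/20 = 1/10.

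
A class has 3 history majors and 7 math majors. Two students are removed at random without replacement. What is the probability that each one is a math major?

7/15

P(every draw is a math major) = 7/10 × 6/9 = 42/90 = 7/15.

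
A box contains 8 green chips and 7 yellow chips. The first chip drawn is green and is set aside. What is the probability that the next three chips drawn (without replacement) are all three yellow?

After the first draw, 7 of the remaining 14 chips are yellow.
P = 7/14 × 6/13 × 5/12 = 210/2184 = 5/52.

5/52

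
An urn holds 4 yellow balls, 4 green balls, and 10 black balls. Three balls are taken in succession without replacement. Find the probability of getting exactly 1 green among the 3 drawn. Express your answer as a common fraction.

One ordering (green drawn first) has probability 4/18 × 14/17 × 13/16 = 728/4896 = 91/612.
There are C(3,1) = 3 such orderings, each equally likely, so P = 3 × 91/612 = 91/204.

91/204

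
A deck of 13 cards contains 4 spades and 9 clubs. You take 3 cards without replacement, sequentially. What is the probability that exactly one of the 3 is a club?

27/143

One ordering (a club drawn first) has probability 9/13 × 4/12 × 3/11 = 108/1716 = 9/143.
There are C(3,1) = 3 such orderings, each equally likely, so P = 3 × 9/143 = 27/143.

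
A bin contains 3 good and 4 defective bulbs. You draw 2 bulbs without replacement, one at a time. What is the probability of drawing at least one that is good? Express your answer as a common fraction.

P(no good) = 4/7 × 3/6 = 12/42 = 2/7.
P(at least one) = 1 − 2/7 = 5/7.

5/7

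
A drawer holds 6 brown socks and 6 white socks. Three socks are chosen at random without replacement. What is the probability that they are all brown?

P = 6/12 × 5/11 × 4/10 = 120/1320 = 1/11.

1/11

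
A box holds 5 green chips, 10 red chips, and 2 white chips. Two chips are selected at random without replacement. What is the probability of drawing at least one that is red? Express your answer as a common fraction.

115/136

P(no red) = 7/17 × 6/16 = 42/272 = 21/136.
P(at least one) = 1 − 21/136 = 115/136.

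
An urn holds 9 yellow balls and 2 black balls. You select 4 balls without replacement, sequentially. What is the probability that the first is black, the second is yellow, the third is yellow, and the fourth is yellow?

7/55

Chain rule:
P = 2/11 × 9/10 × 8/9 × 7/8 = 1008/7920 = 7/55.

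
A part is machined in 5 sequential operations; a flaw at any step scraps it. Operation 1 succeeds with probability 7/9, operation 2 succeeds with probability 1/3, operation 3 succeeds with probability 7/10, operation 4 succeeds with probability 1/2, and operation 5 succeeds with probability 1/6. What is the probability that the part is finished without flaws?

49/3240

Multiplying along the chain,
P = 7/9 × 1/3 × 7/10 × 1/2 × 1/6 = 49/3240.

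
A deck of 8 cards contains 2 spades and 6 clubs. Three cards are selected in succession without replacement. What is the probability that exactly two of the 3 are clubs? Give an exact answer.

15/28

One ordering (clubs drawn first) has probability 6/8 × 5/7 × 2/6 = 60/336 = 5/28.
There are C(3,2) = 3 such orderings, each equally likely, so P = 3 × 5/28 = 15/28.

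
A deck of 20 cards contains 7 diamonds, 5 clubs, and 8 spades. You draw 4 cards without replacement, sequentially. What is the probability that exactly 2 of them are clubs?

One ordering (clubs drawn first) has probability 5/20 × 4/19 × 15/18 × 14/17 = 4200/116280 = 35/969.
There are C(4,2) = 6 such orderings, each equally likely, so P = 6 × 35/969 = 70/323.

70/323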